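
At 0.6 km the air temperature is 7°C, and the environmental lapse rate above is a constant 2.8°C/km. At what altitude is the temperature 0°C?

3.1 km

Height above start = (7 − 0) / 2.8 = 2.5 km
Altitude = 600 m + 2500 m = 3100 m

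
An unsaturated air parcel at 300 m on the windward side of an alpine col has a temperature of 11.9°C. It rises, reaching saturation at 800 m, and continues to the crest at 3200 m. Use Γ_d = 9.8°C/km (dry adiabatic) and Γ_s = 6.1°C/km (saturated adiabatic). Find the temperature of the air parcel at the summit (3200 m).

-7.64°C

300 → 800 m (dry, 9.8°C/km): ΔT = -9.8 × 0.5 = -4.9°C → T = 7°C
800 → 3200 m (saturated, 6.1°C/km): ΔT = -6.1 × 2.4 = -14.64°C → T = -7.64°C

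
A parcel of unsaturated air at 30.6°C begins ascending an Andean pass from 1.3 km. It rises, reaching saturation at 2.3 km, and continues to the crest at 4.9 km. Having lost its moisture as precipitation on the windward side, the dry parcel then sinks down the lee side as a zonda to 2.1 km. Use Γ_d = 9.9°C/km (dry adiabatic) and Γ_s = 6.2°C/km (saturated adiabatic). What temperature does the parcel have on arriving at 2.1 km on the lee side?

32.3°C

From 1300 m to 2300 m (dry): cools by 9.9 × 1 = 9.9°C, giving 20.7°C.
From 2300 m to 4900 m (saturated): cools by 6.2 × 2.6 = 16.12°C, giving 4.58°C.
From 4900 m to 2100 m (dry descent): warms by 9.9 × 2.8 = 27.72°C, giving 32.3°C.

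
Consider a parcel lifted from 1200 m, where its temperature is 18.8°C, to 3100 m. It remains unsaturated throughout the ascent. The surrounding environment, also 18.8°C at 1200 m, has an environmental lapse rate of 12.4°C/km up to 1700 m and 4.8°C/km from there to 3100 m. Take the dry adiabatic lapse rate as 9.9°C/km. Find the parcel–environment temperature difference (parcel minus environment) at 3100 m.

-5.89°C (parcel cooler than environment)

Parcel:
  From 1200 m to 3100 m (dry): cools by 9.9 × 1.9 = 18.81°C, giving -0.01°C.
Environment:
  From 1200 m to 1700 m (environment, lower layer): cools by 12.4 × 0.5 = 6.2°C, giving 12.6°C.
  From 1700 m to 3100 m (environment, upper layer): cools by 4.8 × 1.4 = 6.72°C, giving 5.88°C.
T_parcel − T_env = -0.01 − 5.88 = -5.89°C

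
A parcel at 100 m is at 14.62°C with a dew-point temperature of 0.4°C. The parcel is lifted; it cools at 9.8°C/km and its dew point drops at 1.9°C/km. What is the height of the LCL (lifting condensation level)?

T and T_d converge at 9.8 − 1.9 = 7.9°C per km
Height above start = (14.62 − 0.4) / 7.9 = 1.8 km
LCL altitude = 100 m + 1800 m = 1900 m

1900 m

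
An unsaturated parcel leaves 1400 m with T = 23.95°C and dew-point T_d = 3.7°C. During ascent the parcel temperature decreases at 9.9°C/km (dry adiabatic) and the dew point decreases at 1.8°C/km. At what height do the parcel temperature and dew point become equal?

T and T_d converge at 9.9 − 1.8 = 8.1°C per km
Height above start = (23.95 − 3.7) / 8.1 = 2.5 km
LCL altitude = 1400 m + 2500 m = 3900 m

3900 m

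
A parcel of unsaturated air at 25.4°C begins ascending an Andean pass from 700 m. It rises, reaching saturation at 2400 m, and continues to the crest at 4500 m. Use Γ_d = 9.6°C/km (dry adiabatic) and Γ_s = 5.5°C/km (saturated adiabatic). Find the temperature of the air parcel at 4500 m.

-2.47°C

700–2400 m, dry: Δz = 1.7 km ⇒ ΔT = -16.32°C; T = 9.08°C
2400–4500 m, saturated: Δz = 2.1 km ⇒ ΔT = -11.55°C; T = -2.47°C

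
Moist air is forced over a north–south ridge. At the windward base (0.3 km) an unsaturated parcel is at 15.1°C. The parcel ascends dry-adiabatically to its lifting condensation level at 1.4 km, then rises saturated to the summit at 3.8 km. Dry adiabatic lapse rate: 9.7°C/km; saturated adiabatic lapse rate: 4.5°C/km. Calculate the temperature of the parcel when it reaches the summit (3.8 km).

-6.37°C

300–1400 m, dry: Δz = 1.1 km ⇒ ΔT = -10.67°C; T = 4.43°C
1400–3800 m, saturated: Δz = 2.4 km ⇒ ΔT = -10.8°C; T = -6.37°C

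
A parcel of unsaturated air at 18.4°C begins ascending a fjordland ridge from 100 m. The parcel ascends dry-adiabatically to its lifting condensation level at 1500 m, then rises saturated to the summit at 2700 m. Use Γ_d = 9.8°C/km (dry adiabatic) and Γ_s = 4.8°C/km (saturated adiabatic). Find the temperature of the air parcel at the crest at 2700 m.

-1.08°C

From 100 m to 1500 m (dry): cools by 9.8 × 1.4 = 13.72°C, giving 4.68°C.
From 1500 m to 2700 m (saturated): cools by 4.8 × 1.2 = 5.76°C, giving -1.08°C.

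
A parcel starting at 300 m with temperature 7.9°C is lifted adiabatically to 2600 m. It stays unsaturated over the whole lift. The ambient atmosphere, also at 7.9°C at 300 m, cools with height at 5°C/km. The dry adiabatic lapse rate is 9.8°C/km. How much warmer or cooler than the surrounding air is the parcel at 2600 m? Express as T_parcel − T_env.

Parcel:
  From 300 m to 2600 m (dry): cools by 9.8 × 2.3 = 22.54°C, giving -14.64°C.
Environment:
  From 300 m to 2600 m (environment): cools by 5 × 2.3 = 11.5°C, giving -3.6°C.
T_parcel − T_env = -14.64 − (-3.6) = -11.04°C

-11.04°C (parcel cooler than environment)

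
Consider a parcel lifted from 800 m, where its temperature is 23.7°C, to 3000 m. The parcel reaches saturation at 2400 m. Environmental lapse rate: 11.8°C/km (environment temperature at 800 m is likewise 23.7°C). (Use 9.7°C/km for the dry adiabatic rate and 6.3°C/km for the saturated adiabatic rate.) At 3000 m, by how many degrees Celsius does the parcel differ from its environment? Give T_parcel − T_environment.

+6.66°C (parcel warmer than environment)

Parcel:
  800–2400 m, dry: Δz = 1.6 km ⇒ ΔT = -15.52°C; T = 8.18°C
  2400–3000 m, saturated: Δz = 0.6 km ⇒ ΔT = -3.78°C; T = 4.4°C
Environment:
  800–3000 m, environment: Δz = 2.2 km ⇒ ΔT = -25.96°C; T = -2.26°C
T_parcel − T_env = 4.4 − (-2.26) = +6.66°C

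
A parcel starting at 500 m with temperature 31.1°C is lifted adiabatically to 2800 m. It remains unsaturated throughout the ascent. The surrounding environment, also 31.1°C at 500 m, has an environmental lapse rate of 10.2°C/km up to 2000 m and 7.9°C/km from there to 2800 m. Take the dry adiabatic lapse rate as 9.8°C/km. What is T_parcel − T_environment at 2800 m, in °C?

Parcel:
  500 → 2800 m (dry, 9.8°C/km): ΔT = -9.8 × 2.3 = -22.54°C → T = 8.56°C
Environment:
  500 → 2000 m (environment, lower layer, 10.2°C/km): ΔT = -10.2 × 1.5 = -15.3°C → T = 15.8°C
  2000 → 2800 m (environment, upper layer, 7.9°C/km): ΔT = -7.9 × 0.8 = -6.32°C → T = 9.48°C
T_parcel − T_env = 8.56 − 9.48 = -0.92°C

-0.92°C (parcel cooler than environment)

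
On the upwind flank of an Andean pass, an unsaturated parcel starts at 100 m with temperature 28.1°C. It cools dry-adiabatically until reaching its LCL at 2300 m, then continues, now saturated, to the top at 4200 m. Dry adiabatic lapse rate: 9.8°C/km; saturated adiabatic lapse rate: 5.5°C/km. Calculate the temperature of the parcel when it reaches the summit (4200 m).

100–2300 m, dry: Δz = 2.2 km ⇒ ΔT = -21.56°C; T = 6.54°C
2300–4200 m, saturated: Δz = 1.9 km ⇒ ΔT = -10.45°C; T = -3.91°C

-3.91°C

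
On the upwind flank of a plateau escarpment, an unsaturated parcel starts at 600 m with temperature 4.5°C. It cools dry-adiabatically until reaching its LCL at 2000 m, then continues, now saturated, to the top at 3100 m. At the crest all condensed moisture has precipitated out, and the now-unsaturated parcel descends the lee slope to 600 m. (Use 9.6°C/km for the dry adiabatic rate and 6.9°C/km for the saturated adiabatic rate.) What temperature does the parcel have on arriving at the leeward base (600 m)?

600–2000 m, dry: Δz = 1.4 km ⇒ ΔT = -13.44°C; T = -8.94°C
2000–3100 m, saturated: Δz = 1.1 km ⇒ ΔT = -7.59°C; T = -16.53°C
3100–600 m, dry descent: Δz = 2.5 km ⇒ ΔT = +24°C; T = 7.47°C

7.47°C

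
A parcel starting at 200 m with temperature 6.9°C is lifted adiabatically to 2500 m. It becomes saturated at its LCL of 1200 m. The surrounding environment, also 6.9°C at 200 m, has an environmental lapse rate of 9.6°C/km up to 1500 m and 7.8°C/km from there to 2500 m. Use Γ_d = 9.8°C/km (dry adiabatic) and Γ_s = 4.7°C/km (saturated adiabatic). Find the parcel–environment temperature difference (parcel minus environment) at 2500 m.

+4.37°C (parcel warmer than environment)

Parcel:
  From 200 m to 1200 m (dry): cools by 9.8 × 1 = 9.8°C, giving -2.9°C.
  From 1200 m to 2500 m (saturated): cools by 4.7 × 1.3 = 6.11°C, giving -9.01°C.
Environment:
  From 200 m to 1500 m (environment, lower layer): cools by 9.6 × 1.3 = 12.48°C, giving -5.58°C.
  From 1500 m to 2500 m (environment, upper layer): cools by 7.8 × 1 = 7.8°C, giving -13.38°C.
T_parcel − T_env = -9.01 − (-13.38) = +4.37°C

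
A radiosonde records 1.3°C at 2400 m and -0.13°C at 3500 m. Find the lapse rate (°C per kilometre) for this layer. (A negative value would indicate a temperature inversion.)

Γ = −ΔT/Δz = (1.3 − (-0.13)) / (3500 − 2400) m
  = 1.43°C / 1.1 km = 1.3°C/km

1.3°C/km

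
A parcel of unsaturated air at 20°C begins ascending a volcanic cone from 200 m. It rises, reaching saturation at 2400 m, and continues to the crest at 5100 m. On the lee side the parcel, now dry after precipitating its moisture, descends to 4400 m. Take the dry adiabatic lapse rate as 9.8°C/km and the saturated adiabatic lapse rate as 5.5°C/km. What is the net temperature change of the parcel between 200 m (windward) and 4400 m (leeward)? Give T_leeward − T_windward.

From 200 m to 2400 m (dry): cools by 9.8 × 2.2 = 21.56°C, giving -1.56°C.
From 2400 m to 5100 m (saturated): cools by 5.5 × 2.7 = 14.85°C, giving -16.41°C.
From 5100 m to 4400 m (dry descent): warms by 9.8 × 0.7 = 6.86°C, giving -9.55°C.
Net change vs windward start: -9.55 − 20 = -29.55°C

-29.55°C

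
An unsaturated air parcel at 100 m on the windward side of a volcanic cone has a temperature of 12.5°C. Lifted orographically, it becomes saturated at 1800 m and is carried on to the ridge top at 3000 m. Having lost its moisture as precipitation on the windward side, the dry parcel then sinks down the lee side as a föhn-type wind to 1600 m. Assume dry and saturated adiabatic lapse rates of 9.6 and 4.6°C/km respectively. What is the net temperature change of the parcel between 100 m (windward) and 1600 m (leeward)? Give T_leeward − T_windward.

From 100 m to 1800 m (dry): cools by 9.6 × 1.7 = 16.32°C, giving -3.82°C.
From 1800 m to 3000 m (saturated): cools by 4.6 × 1.2 = 5.52°C, giving -9.34°C.
From 3000 m to 1600 m (dry descent): warms by 9.6 × 1.4 = 13.44°C, giving 4.1°C.
Net change vs windward start: 4.1 − 12.5 = -8.4°C

-8.4°C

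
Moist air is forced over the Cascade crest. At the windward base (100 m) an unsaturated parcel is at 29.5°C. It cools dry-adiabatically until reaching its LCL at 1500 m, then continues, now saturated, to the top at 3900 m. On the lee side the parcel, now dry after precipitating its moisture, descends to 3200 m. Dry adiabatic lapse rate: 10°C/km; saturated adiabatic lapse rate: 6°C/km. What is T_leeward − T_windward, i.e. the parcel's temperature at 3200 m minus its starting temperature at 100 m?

-21.4°C

100 → 1500 m (dry, 10°C/km): ΔT = -10 × 1.4 = -14°C → T = 15.5°C
1500 → 3900 m (saturated, 6°C/km): ΔT = -6 × 2.4 = -14.4°C → T = 1.1°C
3900 → 3200 m (dry descent, 10°C/km): ΔT = +10 × 0.7 = +7°C → T = 8.1°C
Net change vs windward start: 8.1 − 29.5 = -21.4°C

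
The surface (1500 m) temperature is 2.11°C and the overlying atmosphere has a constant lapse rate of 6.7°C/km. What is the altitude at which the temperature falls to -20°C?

4800 m

Height above start = (2.11 − (-20)) / 6.7 = 3.3 km
Altitude = 1500 m + 3300 m = 4800 m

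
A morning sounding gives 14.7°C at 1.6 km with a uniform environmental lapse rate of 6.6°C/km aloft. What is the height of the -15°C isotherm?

Height above start = (14.7 − (-15)) / 6.6 = 4.5 km
Altitude = 1600 m + 4500 m = 6100 m

6.1 km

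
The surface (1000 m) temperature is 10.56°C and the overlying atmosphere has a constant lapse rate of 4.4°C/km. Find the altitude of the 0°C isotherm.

3400 m

Height above start = (10.56 − 0) / 4.4 = 2.4 km
Altitude = 1000 m + 2400 m = 3400 m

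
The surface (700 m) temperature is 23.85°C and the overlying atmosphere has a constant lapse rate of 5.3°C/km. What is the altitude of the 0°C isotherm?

Height above start = (23.85 − 0) / 5.3 = 4.5 km
Altitude = 700 m + 4500 m = 5200 m

5200 m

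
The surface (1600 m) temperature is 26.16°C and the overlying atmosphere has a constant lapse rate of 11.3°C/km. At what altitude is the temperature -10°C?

4800 m

Height above start = (26.16 − (-10)) / 11.3 = 3.2 km
Altitude = 1600 m + 3200 m = 4800 m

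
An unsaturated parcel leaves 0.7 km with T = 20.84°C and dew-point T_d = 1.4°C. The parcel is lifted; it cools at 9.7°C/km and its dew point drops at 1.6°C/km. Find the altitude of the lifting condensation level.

3.1 km

T and T_d converge at 9.7 − 1.6 = 8.1°C per km
Height above start = (20.84 − 1.4) / 8.1 = 2.4 km
LCL altitude = 700 m + 2400 m = 3100 m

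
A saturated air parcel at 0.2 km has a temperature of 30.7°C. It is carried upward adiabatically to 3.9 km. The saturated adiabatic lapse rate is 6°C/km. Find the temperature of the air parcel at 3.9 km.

200–3900 m, saturated adiabatic: Δz = 3.7 km ⇒ ΔT = -22.2°C; T = 8.5°C

8.5°C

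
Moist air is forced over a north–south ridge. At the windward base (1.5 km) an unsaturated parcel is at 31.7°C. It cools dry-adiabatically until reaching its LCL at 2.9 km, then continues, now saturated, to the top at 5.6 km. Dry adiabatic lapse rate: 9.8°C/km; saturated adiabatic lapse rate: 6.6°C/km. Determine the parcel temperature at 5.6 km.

0.16°C

1500–2900 m, dry: Δz = 1.4 km ⇒ ΔT = -13.72°C; T = 17.98°C
2900–5600 m, saturated: Δz = 2.7 km ⇒ ΔT = -17.82°C; T = 0.16°C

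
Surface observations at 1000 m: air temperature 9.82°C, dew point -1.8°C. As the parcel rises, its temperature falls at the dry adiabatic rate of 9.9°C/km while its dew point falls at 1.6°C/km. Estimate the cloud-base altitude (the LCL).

2400 m

T and T_d converge at 9.9 − 1.6 = 8.3°C per km
Height above start = (9.82 − (-1.8)) / 8.3 = 1.4 km
LCL altitude = 1000 m + 1400 m = 2400 m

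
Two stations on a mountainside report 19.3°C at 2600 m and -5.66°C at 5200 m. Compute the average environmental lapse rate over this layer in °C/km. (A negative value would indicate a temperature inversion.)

Γ = −ΔT/Δz = (19.3 − (-5.66)) / (5200 − 2600) m
  = 24.96°C / 2.6 km = 9.6°C/km

9.6°C/km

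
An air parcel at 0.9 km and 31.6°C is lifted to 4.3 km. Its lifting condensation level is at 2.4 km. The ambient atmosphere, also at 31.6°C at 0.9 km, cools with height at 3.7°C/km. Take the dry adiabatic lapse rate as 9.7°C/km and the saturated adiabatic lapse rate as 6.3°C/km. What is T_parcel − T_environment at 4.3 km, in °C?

-13.94°C (parcel cooler than environment)

Parcel:
  From 900 m to 2400 m (dry): cools by 9.7 × 1.5 = 14.55°C, giving 17.05°C.
  From 2400 m to 4300 m (saturated): cools by 6.3 × 1.9 = 11.97°C, giving 5.08°C.
Environment:
  From 900 m to 4300 m (environment): cools by 3.7 × 3.4 = 12.58°C, giving 19.02°C.
T_parcel − T_env = 5.08 − 19.02 = -13.94°C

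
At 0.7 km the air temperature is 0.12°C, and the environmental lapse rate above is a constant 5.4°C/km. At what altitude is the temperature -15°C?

Height above start = (0.12 − (-15)) / 5.4 = 2.8 km
Altitude = 700 m + 2800 m = 3500 m

3.5 km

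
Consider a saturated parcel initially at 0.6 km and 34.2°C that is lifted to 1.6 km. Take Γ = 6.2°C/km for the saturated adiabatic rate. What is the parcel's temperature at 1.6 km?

Saturated adiabatic to 1600 m: -6.2 × 1 km = -6.2°C, so T = 28°C.

28°C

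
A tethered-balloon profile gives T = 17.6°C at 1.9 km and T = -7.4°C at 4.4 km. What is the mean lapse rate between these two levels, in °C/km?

10°C/km

Γ = −ΔT/Δz = (17.6 − (-7.4)) / (4400 − 1900) m
  = 25°C / 2.5 km = 10°C/km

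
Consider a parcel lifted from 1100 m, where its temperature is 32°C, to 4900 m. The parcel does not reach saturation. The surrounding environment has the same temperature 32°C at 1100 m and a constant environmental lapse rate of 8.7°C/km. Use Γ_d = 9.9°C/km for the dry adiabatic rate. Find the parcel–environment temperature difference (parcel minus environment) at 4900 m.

-4.56°C (parcel cooler than environment)

Parcel:
  Dry to 4900 m: -9.9 × 3.8 km = -37.62°C, so T = -5.62°C.
Environment:
  Environment to 4900 m: -8.7 × 3.8 km = -33.06°C, so T = -1.06°C.
T_parcel − T_env = -5.62 − (-1.06) = -4.56°C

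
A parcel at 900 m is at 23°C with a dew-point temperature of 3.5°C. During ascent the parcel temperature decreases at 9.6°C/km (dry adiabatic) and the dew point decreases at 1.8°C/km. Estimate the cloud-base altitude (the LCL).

3400 m

T and T_d converge at 9.6 − 1.8 = 7.8°C per km
Height above start = (23 − 3.5) / 7.8 = 2.5 km
LCL altitude = 900 m + 2500 m = 3400 m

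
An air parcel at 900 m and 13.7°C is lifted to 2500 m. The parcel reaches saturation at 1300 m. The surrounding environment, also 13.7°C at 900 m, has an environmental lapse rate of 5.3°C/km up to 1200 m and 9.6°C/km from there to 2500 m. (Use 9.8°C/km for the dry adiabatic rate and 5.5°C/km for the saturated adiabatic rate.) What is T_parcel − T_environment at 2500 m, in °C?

+3.55°C (parcel warmer than environment)

Parcel:
  900–1300 m, dry: Δz = 0.4 km ⇒ ΔT = -3.92°C; T = 9.78°C
  1300–2500 m, saturated: Δz = 1.2 km ⇒ ΔT = -6.6°C; T = 3.18°C
Environment:
  900–1200 m, environment, lower layer: Δz = 0.3 km ⇒ ΔT = -1.59°C; T = 12.11°C
  1200–2500 m, environment, upper layer: Δz = 1.3 km ⇒ ΔT = -12.48°C; T = -0.37°C
T_parcel − T_env = 3.18 − (-0.37) = +3.55°C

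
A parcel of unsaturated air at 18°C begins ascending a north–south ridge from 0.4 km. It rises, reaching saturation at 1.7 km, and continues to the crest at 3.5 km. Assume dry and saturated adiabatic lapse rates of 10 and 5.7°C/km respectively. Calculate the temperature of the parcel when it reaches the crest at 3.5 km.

-5.26°C

From 400 m to 1700 m (dry): cools by 10 × 1.3 = 13°C, giving 5°C.
From 1700 m to 3500 m (saturated): cools by 5.7 × 1.8 = 10.26°C, giving -5.26°C.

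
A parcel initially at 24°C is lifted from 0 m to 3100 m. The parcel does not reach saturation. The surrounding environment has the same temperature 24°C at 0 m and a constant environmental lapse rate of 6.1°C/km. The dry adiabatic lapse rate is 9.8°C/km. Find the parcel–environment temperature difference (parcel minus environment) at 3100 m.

Parcel:
  0 → 3100 m (dry, 9.8°C/km): ΔT = -9.8 × 3.1 = -30.38°C → T = -6.38°C
Environment:
  0 → 3100 m (environment, 6.1°C/km): ΔT = -6.1 × 3.1 = -18.91°C → T = 5.09°C
T_parcel − T_env = -6.38 − 5.09 = -11.47°C

-11.47°C (parcel cooler than environment)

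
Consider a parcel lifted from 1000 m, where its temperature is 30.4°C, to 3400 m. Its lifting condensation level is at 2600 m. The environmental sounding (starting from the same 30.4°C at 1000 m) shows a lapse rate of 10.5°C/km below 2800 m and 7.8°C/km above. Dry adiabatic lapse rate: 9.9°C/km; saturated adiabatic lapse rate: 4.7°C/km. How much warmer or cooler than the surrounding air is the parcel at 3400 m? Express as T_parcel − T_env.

+3.98°C (parcel warmer than environment)

Parcel:
  From 1000 m to 2600 m (dry): cools by 9.9 × 1.6 = 15.84°C, giving 14.56°C.
  From 2600 m to 3400 m (saturated): cools by 4.7 × 0.8 = 3.76°C, giving 10.8°C.
Environment:
  From 1000 m to 2800 m (environment, lower layer): cools by 10.5 × 1.8 = 18.9°C, giving 11.5°C.
  From 2800 m to 3400 m (environment, upper layer): cools by 7.8 × 0.6 = 4.68°C, giving 6.82°C.
T_parcel − T_env = 10.8 − 6.82 = +3.98°C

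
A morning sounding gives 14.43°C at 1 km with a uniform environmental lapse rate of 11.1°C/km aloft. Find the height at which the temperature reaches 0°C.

Height above start = (14.43 − 0) / 11.1 = 1.3 km
Altitude = 1000 m + 1300 m = 2300 m

2.3 km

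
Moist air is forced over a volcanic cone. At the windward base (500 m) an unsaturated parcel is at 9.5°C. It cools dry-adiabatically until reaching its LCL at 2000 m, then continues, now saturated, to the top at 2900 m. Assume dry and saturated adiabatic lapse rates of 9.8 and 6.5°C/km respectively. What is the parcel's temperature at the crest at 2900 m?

-11.05°C

Dry to 2000 m: -9.8 × 1.5 km = -14.7°C, so T = -5.2°C.
Saturated to 2900 m: -6.5 × 0.9 km = -5.85°C, so T = -11.05°C.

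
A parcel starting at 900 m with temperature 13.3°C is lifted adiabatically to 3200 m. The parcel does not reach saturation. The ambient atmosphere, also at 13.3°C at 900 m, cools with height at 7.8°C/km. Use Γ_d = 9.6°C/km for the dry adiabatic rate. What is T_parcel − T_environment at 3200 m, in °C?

-4.14°C (parcel cooler than environment)

Parcel:
  900–3200 m, dry: Δz = 2.3 km ⇒ ΔT = -22.08°C; T = -8.78°C
Environment:
  900–3200 m, environment: Δz = 2.3 km ⇒ ΔT = -17.94°C; T = -4.64°C
T_parcel − T_env = -8.78 − (-4.64) = -4.14°C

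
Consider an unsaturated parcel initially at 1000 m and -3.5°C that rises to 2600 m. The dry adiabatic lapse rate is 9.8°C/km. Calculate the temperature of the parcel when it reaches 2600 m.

-19.18°C

1000 → 2600 m (dry adiabatic, 9.8°C/km): ΔT = -9.8 × 1.6 = -15.68°C → T = -19.18°C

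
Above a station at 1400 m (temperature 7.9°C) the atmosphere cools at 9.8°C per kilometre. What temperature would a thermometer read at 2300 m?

-0.92°C

From 1400 m to 2300 m (environmental): cools by 9.8 × 0.9 = 8.82°C, giving -0.92°C.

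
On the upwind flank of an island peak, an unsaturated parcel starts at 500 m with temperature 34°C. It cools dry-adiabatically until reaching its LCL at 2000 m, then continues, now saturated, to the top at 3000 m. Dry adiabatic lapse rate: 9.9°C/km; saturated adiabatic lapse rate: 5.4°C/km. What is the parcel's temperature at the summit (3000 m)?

13.75°C

From 500 m to 2000 m (dry): cools by 9.9 × 1.5 = 14.85°C, giving 19.15°C.
From 2000 m to 3000 m (saturated): cools by 5.4 × 1 = 5.4°C, giving 13.75°C.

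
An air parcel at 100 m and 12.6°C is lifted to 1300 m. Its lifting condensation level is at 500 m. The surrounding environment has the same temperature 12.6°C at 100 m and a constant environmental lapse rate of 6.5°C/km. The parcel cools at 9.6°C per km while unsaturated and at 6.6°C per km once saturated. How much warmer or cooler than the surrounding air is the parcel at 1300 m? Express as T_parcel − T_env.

Parcel:
  Dry to 500 m: -9.6 × 0.4 km = -3.84°C, so T = 8.76°C.
  Saturated to 1300 m: -6.6 × 0.8 km = -5.28°C, so T = 3.48°C.
Environment:
  Environment to 1300 m: -6.5 × 1.2 km = -7.8°C, so T = 4.8°C.
T_parcel − T_env = 3.48 − 4.8 = -1.32°C

-1.32°C (parcel cooler than environment)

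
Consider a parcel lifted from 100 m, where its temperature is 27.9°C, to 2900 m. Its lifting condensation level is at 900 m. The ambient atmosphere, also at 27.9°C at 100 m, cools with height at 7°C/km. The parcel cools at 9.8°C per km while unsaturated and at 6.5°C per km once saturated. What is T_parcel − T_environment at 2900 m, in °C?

-1.24°C (parcel cooler than environment)

Parcel:
  Dry to 900 m: -9.8 × 0.8 km = -7.84°C, so T = 20.06°C.
  Saturated to 2900 m: -6.5 × 2 km = -13°C, so T = 7.06°C.
Environment:
  Environment to 2900 m: -7 × 2.8 km = -19.6°C, so T = 8.3°C.
T_parcel − T_env = 7.06 − 8.3 = -1.24°C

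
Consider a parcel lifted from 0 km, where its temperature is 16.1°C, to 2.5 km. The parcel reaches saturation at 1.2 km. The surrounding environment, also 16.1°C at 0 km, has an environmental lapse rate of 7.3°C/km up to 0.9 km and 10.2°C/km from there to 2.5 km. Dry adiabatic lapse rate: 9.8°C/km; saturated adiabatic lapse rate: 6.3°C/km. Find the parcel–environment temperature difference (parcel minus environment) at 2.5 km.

+2.94°C (parcel warmer than environment)

Parcel:
  Dry to 1200 m: -9.8 × 1.2 km = -11.76°C, so T = 4.34°C.
  Saturated to 2500 m: -6.3 × 1.3 km = -8.19°C, so T = -3.85°C.
Environment:
  Environment, lower layer to 900 m: -7.3 × 0.9 km = -6.57°C, so T = 9.53°C.
  Environment, upper layer to 2500 m: -10.2 × 1.6 km = -16.32°C, so T = -6.79°C.
T_parcel − T_env = -3.85 − (-6.79) = +2.94°C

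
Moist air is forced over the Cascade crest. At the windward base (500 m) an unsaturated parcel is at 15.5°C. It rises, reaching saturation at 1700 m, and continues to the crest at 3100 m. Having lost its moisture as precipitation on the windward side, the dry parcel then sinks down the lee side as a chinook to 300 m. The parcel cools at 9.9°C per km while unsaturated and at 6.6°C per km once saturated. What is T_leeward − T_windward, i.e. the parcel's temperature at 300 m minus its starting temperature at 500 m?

500–1700 m, dry: Δz = 1.2 km ⇒ ΔT = -11.88°C; T = 3.62°C
1700–3100 m, saturated: Δz = 1.4 km ⇒ ΔT = -9.24°C; T = -5.62°C
3100–300 m, dry descent: Δz = 2.8 km ⇒ ΔT = +27.72°C; T = 22.1°C
Net change vs windward start: 22.1 − 15.5 = +6.6°C

+6.6°C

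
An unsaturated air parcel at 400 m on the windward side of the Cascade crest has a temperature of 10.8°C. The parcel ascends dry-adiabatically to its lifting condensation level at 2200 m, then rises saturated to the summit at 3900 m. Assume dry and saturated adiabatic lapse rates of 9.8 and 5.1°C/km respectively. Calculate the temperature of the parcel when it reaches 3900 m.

400 → 2200 m (dry, 9.8°C/km): ΔT = -9.8 × 1.8 = -17.64°C → T = -6.84°C
2200 → 3900 m (saturated, 5.1°C/km): ΔT = -5.1 × 1.7 = -8.67°C → T = -15.51°C

-15.51°C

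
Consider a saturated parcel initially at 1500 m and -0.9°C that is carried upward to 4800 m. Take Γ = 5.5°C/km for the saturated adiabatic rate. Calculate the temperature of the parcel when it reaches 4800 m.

From 1500 m to 4800 m (saturated adiabatic): cools by 5.5 × 3.3 = 18.15°C, giving -19.05°C.

-19.05°C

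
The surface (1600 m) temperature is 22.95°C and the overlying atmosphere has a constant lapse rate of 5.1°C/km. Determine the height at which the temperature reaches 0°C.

Height above start = (22.95 − 0) / 5.1 = 4.5 km
Altitude = 1600 m + 4500 m = 6100 m

6100 m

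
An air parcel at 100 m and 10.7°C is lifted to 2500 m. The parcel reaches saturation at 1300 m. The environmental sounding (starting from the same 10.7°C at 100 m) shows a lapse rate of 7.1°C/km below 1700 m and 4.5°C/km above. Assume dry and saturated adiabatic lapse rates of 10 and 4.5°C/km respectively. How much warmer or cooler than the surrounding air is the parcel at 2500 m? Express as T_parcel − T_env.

Parcel:
  100–1300 m, dry: Δz = 1.2 km ⇒ ΔT = -12°C; T = -1.3°C
  1300–2500 m, saturated: Δz = 1.2 km ⇒ ΔT = -5.4°C; T = -6.7°C
Environment:
  100–1700 m, environment, lower layer: Δz = 1.6 km ⇒ ΔT = -11.36°C; T = -0.66°C
  1700–2500 m, environment, upper layer: Δz = 0.8 km ⇒ ΔT = -3.6°C; T = -4.26°C
T_parcel − T_env = -6.7 − (-4.26) = -2.44°C

-2.44°C (parcel cooler than environment)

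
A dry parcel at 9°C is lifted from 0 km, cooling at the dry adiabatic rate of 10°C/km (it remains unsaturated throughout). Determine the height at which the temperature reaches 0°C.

Height above start = (9 − 0) / 10 = 0.9 km
Altitude = 0 m + 900 m = 900 m

0.9 km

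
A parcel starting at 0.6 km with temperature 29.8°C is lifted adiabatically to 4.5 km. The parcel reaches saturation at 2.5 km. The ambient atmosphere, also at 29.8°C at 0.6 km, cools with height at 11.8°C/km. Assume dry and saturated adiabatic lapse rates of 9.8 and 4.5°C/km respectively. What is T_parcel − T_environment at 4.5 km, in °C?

Parcel:
  Dry to 2500 m: -9.8 × 1.9 km = -18.62°C, so T = 11.18°C.
  Saturated to 4500 m: -4.5 × 2 km = -9°C, so T = 2.18°C.
Environment:
  Environment to 4500 m: -11.8 × 3.9 km = -46.02°C, so T = -16.22°C.
T_parcel − T_env = 2.18 − (-16.22) = +18.4°C

+18.4°C (parcel warmer than environment)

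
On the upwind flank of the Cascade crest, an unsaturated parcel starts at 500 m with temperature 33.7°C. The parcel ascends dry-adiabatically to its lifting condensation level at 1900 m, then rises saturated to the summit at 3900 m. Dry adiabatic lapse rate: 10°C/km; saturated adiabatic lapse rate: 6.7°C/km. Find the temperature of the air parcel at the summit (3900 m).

6.3°C

500 → 1900 m (dry, 10°C/km): ΔT = -10 × 1.4 = -14°C → T = 19.7°C
1900 → 3900 m (saturated, 6.7°C/km): ΔT = -6.7 × 2 = -13.4°C → T = 6.3°C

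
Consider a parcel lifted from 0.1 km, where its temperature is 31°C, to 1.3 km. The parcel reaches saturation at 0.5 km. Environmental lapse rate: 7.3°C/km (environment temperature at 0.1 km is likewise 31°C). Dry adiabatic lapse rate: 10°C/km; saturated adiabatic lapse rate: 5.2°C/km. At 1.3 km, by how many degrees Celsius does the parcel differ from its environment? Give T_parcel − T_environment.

+0.6°C (parcel warmer than environment)

Parcel:
  Dry to 500 m: -10 × 0.4 km = -4°C, so T = 27°C.
  Saturated to 1300 m: -5.2 × 0.8 km = -4.16°C, so T = 22.84°C.
Environment:
  Environment to 1300 m: -7.3 × 1.2 km = -8.76°C, so T = 22.24°C.
T_parcel − T_env = 22.84 − 22.24 = +0.6°C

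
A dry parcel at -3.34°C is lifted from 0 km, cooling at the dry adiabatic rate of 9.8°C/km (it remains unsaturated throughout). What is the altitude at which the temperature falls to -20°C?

1.7 km

Height above start = (-3.34 − (-20)) / 9.8 = 1.7 km
Altitude = 0 m + 1700 m = 1700 m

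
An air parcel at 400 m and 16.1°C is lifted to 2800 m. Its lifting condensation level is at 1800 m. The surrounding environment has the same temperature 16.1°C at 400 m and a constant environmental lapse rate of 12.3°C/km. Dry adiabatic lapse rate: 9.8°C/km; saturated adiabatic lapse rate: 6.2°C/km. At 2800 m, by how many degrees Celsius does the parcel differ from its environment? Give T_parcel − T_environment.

+9.6°C (parcel warmer than environment)

Parcel:
  400 → 1800 m (dry, 9.8°C/km): ΔT = -9.8 × 1.4 = -13.72°C → T = 2.38°C
  1800 → 2800 m (saturated, 6.2°C/km): ΔT = -6.2 × 1 = -6.2°C → T = -3.82°C
Environment:
  400 → 2800 m (environment, 12.3°C/km): ΔT = -12.3 × 2.4 = -29.52°C → T = -13.42°C
T_parcel − T_env = -3.82 − (-13.42) = +9.6°C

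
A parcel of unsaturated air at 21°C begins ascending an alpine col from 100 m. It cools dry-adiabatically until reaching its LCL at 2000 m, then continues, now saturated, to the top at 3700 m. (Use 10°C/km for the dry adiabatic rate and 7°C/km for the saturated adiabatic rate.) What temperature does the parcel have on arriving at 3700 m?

From 100 m to 2000 m (dry): cools by 10 × 1.9 = 19°C, giving 2°C.
From 2000 m to 3700 m (saturated): cools by 7 × 1.7 = 11.9°C, giving -9.9°C.

-9.9°C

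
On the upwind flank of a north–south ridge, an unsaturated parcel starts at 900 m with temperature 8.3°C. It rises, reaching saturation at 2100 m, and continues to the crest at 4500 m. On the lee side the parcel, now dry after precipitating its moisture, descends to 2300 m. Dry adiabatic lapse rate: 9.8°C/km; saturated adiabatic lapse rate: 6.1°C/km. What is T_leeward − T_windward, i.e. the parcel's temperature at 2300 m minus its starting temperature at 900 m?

-4.84°C

900–2100 m, dry: Δz = 1.2 km ⇒ ΔT = -11.76°C; T = -3.46°C
2100–4500 m, saturated: Δz = 2.4 km ⇒ ΔT = -14.64°C; T = -18.1°C
4500–2300 m, dry descent: Δz = 2.2 km ⇒ ΔT = +21.56°C; T = 3.46°C
Net change vs windward start: 3.46 − 8.3 = -4.84°C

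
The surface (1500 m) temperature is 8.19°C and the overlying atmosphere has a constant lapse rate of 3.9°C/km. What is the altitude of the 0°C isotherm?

Height above start = (8.19 − 0) / 3.9 = 2.1 km
Altitude = 1500 m + 2100 m = 3600 m

3600 m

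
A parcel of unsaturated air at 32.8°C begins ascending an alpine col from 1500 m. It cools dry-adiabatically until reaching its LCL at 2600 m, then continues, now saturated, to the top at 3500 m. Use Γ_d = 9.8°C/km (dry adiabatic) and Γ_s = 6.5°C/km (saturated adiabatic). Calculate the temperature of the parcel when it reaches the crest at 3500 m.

Dry to 2600 m: -9.8 × 1.1 km = -10.78°C, so T = 22.02°C.
Saturated to 3500 m: -6.5 × 0.9 km = -5.85°C, so T = 16.17°C.

16.17°C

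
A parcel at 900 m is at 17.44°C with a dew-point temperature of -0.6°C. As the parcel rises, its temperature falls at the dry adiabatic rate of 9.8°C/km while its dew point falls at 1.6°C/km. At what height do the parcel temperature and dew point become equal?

3100 m

T and T_d converge at 9.8 − 1.6 = 8.2°C per km
Height above start = (17.44 − (-0.6)) / 8.2 = 2.2 km
LCL altitude = 900 m + 2200 m = 3100 m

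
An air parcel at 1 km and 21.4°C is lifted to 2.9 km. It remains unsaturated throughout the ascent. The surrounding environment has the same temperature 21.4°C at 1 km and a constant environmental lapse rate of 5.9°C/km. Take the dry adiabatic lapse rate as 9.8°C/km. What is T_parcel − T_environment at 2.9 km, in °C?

Parcel:
  From 1000 m to 2900 m (dry): cools by 9.8 × 1.9 = 18.62°C, giving 2.78°C.
Environment:
  From 1000 m to 2900 m (environment): cools by 5.9 × 1.9 = 11.21°C, giving 10.19°C.
T_parcel − T_env = 2.78 − 10.19 = -7.41°C

-7.41°C (parcel cooler than environment)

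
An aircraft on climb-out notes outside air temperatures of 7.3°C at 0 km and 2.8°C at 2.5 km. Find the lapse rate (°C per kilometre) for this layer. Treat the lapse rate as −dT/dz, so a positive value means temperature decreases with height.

Γ = −ΔT/Δz = (7.3 − 2.8) / (2500 − 0) m
  = 4.5°C / 2.5 km = 1.8°C/km

1.8°C/km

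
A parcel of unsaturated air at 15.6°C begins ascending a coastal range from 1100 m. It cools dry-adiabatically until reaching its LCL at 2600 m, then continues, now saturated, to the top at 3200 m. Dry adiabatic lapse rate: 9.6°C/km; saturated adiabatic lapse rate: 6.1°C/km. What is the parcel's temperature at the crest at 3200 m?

Dry to 2600 m: -9.6 × 1.5 km = -14.4°C, so T = 1.2°C.
Saturated to 3200 m: -6.1 × 0.6 km = -3.66°C, so T = -2.46°C.

-2.46°C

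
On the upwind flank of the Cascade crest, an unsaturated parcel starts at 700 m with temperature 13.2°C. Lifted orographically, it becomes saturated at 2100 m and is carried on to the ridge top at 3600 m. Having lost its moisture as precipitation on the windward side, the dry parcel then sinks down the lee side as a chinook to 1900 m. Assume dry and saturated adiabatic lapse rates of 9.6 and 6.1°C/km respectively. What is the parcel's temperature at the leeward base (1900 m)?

700–2100 m, dry: Δz = 1.4 km ⇒ ΔT = -13.44°C; T = -0.24°C
2100–3600 m, saturated: Δz = 1.5 km ⇒ ΔT = -9.15°C; T = -9.39°C
3600–1900 m, dry descent: Δz = 1.7 km ⇒ ΔT = +16.32°C; T = 6.93°C

6.93°C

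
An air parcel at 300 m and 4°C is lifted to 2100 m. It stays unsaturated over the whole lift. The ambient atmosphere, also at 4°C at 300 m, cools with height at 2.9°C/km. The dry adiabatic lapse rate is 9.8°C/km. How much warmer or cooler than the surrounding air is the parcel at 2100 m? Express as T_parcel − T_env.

-12.42°C (parcel cooler than environment)

Parcel:
  From 300 m to 2100 m (dry): cools by 9.8 × 1.8 = 17.64°C, giving -13.64°C.
Environment:
  From 300 m to 2100 m (environment): cools by 2.9 × 1.8 = 5.22°C, giving -1.22°C.
T_parcel − T_env = -13.64 − (-1.22) = -12.42°C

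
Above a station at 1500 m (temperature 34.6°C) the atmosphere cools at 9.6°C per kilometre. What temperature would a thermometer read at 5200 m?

-0.92°C

1500–5200 m, environmental: Δz = 3.7 km ⇒ ΔT = -35.52°C; T = -0.92°C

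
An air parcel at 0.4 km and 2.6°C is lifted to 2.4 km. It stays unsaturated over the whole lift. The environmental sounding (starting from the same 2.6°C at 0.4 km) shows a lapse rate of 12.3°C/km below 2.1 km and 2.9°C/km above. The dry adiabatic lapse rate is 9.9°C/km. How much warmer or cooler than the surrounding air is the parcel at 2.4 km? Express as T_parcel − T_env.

Parcel:
  400 → 2400 m (dry, 9.9°C/km): ΔT = -9.9 × 2 = -19.8°C → T = -17.2°C
Environment:
  400 → 2100 m (environment, lower layer, 12.3°C/km): ΔT = -12.3 × 1.7 = -20.91°C → T = -18.31°C
  2100 → 2400 m (environment, upper layer, 2.9°C/km): ΔT = -2.9 × 0.3 = -0.87°C → T = -19.18°C
T_parcel − T_env = -17.2 − (-19.18) = +1.98°C

+1.98°C (parcel warmer than environment)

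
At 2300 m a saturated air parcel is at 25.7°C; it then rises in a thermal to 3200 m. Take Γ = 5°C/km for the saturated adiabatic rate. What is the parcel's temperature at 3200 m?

21.2°C

2300–3200 m, saturated adiabatic: Δz = 0.9 km ⇒ ΔT = -4.5°C; T = 21.2°C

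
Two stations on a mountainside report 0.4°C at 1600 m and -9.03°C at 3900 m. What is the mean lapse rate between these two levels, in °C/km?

Γ = −ΔT/Δz = (0.4 − (-9.03)) / (3900 − 1600) m
  = 9.43°C / 2.3 km = 4.1°C/km

4.1°C/km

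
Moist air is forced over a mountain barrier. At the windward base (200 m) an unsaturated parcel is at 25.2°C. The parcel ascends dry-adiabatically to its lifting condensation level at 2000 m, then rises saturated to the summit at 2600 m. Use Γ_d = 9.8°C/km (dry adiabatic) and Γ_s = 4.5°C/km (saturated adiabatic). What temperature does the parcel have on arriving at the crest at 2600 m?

200–2000 m, dry: Δz = 1.8 km ⇒ ΔT = -17.64°C; T = 7.56°C
2000–2600 m, saturated: Δz = 0.6 km ⇒ ΔT = -2.7°C; T = 4.86°C

4.86°C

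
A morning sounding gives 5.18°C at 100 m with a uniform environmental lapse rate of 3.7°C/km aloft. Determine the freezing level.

1500 m

Height above start = (5.18 − 0) / 3.7 = 1.4 km
Altitude = 100 m + 1400 m = 1500 m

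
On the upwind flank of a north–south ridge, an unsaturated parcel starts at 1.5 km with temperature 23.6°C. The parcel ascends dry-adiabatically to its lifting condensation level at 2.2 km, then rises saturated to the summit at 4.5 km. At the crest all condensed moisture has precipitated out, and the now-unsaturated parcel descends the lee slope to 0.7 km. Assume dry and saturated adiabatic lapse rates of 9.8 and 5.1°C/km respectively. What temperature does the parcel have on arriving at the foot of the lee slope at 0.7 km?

42.25°C

1500–2200 m, dry: Δz = 0.7 km ⇒ ΔT = -6.86°C; T = 16.74°C
2200–4500 m, saturated: Δz = 2.3 km ⇒ ΔT = -11.73°C; T = 5.01°C
4500–700 m, dry descent: Δz = 3.8 km ⇒ ΔT = +37.24°C; T = 42.25°C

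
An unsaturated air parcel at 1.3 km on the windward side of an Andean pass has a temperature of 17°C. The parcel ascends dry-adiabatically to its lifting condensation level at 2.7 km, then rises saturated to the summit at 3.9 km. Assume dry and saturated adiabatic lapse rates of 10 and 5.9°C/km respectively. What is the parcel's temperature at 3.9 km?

1300–2700 m, dry: Δz = 1.4 km ⇒ ΔT = -14°C; T = 3°C
2700–3900 m, saturated: Δz = 1.2 km ⇒ ΔT = -7.08°C; T = -4.08°C

-4.08°C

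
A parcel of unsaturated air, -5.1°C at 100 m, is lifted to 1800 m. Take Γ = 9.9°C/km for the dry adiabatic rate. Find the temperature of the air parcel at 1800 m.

-21.93°C

100 → 1800 m (dry adiabatic, 9.9°C/km): ΔT = -9.9 × 1.7 = -16.83°C → T = -21.93°C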